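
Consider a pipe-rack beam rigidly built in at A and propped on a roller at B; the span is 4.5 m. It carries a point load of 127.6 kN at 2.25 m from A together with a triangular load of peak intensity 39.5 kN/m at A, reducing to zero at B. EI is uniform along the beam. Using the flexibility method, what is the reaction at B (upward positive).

R_B = 57.65 kN

Remove the prop at B; the released (primary) structure is a cantilever built in at A.
Deflection at B on the released cantilever, summing each load's contribution:
  point load 127.6 at a = 2.25: Pa²(3L − a)/(6EI) = 1211/EI
  triangular load, peak 39.5 at the fixed end: w₀L⁴/(30EI) = 539.9/EI
  δ_0 = 1751/EI
Flexibility coefficient — unit upward force at B: δ_{BB} = L³/(3EI) = 30.38/EI.
The prop prevents deflection at B: R_B = δ_0/δ_{BB} = 1751/30.38 = 57.65 kN.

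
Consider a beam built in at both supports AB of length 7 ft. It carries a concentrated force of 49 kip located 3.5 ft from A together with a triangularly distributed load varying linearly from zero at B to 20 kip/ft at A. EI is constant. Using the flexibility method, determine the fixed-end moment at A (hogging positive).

Release both end moments; the primary structure is a simply-supported span AB with redundants M_A and M_B.
On the primary (simply-supported) span, the end slopes from the loading are:
  at A: point load 49 at a = 3.5: Pab(L + b)/(6LEI) = 150.1/EI
  at B: point load 49 at a = 3.5: Pab(L + a)/(6LEI) = 150.1/EI
  at A: triangular load, peak 20: w₀L³/(45EI) = 152.4/EI
  at B: triangular load, peak 20: 7w₀L³/(360EI) = 133.4/EI
  θ_A0 = 302.5/EI,  θ_B0 = 283.5/EI
Flexibility coefficients: a unit moment at one end gives L/(3EI) there and L/(6EI) at the far end, so f₁₁ = f₂₂ = 2.333/EI and f₁₂ = f₂₁ = 1.167/EI.
Compatibility — zero rotation at each built-in end:
  2.333 M_A + 1.167 M_B = 302.5
  1.167 M_A + 2.333 M_B = 283.5
Solving the pair gives M_A = 91.88 kip·ft and M_B = 75.54 kip·ft (hogging).

M_A = 91.88 kip·ft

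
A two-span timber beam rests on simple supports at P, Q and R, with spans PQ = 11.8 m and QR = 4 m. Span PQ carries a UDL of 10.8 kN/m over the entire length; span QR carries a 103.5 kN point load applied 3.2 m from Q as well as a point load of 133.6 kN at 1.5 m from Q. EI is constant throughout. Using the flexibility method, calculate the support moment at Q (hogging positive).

M_Q = 176.2 kN·m

Take M_Q as the redundant. Released structure: two simple spans PQ and QR with a hinge at Q.
Discontinuity in slope at Q on the released structure — sum the simple-span end rotations:
  span PQ: UDL 10.8: wL³/(24EI) = 739.4/EI
  span QR: point load 103.5 at a = 3.2: Pab(L + b)/(6LEI) = 52.99/EI
  span QR: point load 133.6 at a = 1.5: Pab(L + b)/(6LEI) = 135.7/EI
  relative rotation θ_0 = (739.4 + 188.7)/EI = 928/EI
A unit hogging moment at Q produces rotation L₁/(3EI) + L₂/(3EI) = 5.267/EI.
Slope continuity at Q: θ_0 = M_Q·5.267/EI, so M_Q = 928/5.267 = 176.2 kN·m (hogging).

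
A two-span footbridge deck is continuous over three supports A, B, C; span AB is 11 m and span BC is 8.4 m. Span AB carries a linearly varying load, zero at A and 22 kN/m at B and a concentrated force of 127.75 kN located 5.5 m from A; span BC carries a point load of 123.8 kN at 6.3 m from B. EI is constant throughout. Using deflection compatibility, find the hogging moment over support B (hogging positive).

Release continuity at B by inserting a hinge; the redundant is the internal moment M_B. The primary structure is two simply-supported spans AB and BC.
Rotations at B on the released spans (each span's end-slope, ×1/EI):
  span AB: triangular load, peak 22: w₀L³/(45EI) = 650.7/EI
  span AB: point load 127.75 at a = 5.5: Pab(L + a)/(6LEI) = 966.1/EI
  span BC: point load 123.8 at a = 6.3: Pab(L + b)/(6LEI) = 341.2/EI
  relative rotation θ_0 = (1617 + 341.2)/EI = 1958/EI
A unit hogging moment at B produces rotation L₁/(3EI) + L₂/(3EI) = 6.467/EI.
Slope continuity at B: θ_0 = M_B·6.467/EI, so M_B = 1958/6.467 = 302.8 kN·m (hogging).

M_B = 302.8 kN·m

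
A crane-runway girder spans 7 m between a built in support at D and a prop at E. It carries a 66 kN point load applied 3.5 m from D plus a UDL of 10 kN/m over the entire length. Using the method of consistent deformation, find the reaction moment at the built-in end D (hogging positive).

M_D = 147.9 kN·m

Choose R_E as the redundant. The primary structure is the cantilever fixed at D.
Downward deflection at the released point E due to the loads:
  point load 66 at a = 3.5: Pa²(3L − a)/(6EI) = 2358/EI
  UDL 10: wL⁴/(8EI) = 3001/EI
  δ_0 = 5359/EI
Flexibility coefficient — unit upward force at E: δ_{EE} = L³/(3EI) = 114.3/EI.
Compatibility at E: δ_0 − R_E·δ_{EE} = 0, so R_E = 5359/114.3 = 46.88 kN.
Moment equilibrium about D: M_D = Σ(load moments about D) − R_E·L = 476 − 46.88×7 = 147.9 kN·m.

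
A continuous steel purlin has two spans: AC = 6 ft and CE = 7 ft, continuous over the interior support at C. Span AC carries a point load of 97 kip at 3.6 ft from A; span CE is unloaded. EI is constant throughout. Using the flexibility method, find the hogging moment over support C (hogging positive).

Release continuity at C by inserting a hinge; the redundant is the internal moment M_C. The primary structure is two simply-supported spans AC and CE.
Discontinuity in slope at C on the released structure — sum the simple-span end rotations:
  span AC: point load 97 at a = 3.6: Pab(L + a)/(6LEI) = 223.5/EI
  relative rotation θ_0 = (223.5 + 0)/EI = 223.5/EI
A unit hogging moment at C produces rotation L₁/(3EI) + L₂/(3EI) = 4.333/EI.
Slope continuity at C: θ_0 = M_C·4.333/EI, so M_C = 223.5/4.333 = 51.57 kip·ft (hogging).

M_C = 51.57 kip·ft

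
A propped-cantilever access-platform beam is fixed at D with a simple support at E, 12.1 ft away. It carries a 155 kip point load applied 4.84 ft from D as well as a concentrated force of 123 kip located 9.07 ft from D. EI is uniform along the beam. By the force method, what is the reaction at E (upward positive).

R_E = 110 kip

Take the reaction at E as the redundant and release it; the primary structure is a cantilever fixed at D.
Free-end deflection of the primary structure under the applied loading (downward +):
  point load 155 at a = 4.84: Pa²(3L − a)/(6EI) = 19038/EI
  point load 123 at a = 9.07: Pa²(3L − a)/(6EI) = 45922/EI
  δ_0 = 64960/EI
Flexibility coefficient — unit upward force at E: δ_{EE} = L³/(3EI) = 590.5/EI.
The prop prevents deflection at E: R_E = δ_0/δ_{EE} = 64960/590.5 = 110 kip.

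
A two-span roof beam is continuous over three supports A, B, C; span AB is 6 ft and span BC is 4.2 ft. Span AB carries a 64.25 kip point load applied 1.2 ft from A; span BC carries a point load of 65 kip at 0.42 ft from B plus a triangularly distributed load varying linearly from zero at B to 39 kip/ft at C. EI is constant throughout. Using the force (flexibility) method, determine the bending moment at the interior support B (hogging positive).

M_B = 47.91 kip·ft

Release continuity at B by inserting a hinge; the redundant is the internal moment M_B. The primary structure is two simply-supported spans AB and BC.
End slopes at the hinge B, treating each span as simply supported:
  span AB: point load 64.25 at a = 1.2: Pab(L + a)/(6LEI) = 74.02/EI
  span BC: point load 65 at a = 0.42: Pab(L + b)/(6LEI) = 32.68/EI
  span BC: triangular load, peak 39: 7w₀L³/(360EI) = 56.18/EI
  relative rotation θ_0 = (74.02 + 88.86)/EI = 162.9/EI
A unit hogging moment at B produces rotation L₁/(3EI) + L₂/(3EI) = 3.4/EI.
Compatibility: M_B·(L₁+L₂)/(3EI) = θ_0, giving M_B = 47.91 kip·ft (hogging).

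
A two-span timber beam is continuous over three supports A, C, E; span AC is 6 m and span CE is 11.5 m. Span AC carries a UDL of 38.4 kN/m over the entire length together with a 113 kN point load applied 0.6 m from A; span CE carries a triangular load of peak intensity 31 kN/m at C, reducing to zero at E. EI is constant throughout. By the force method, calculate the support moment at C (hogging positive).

M_C = 250.4 kN·m

Take M_C as the redundant. Released structure: two simple spans AC and CE with a hinge at C.
Rotations at C on the released spans (each span's end-slope, ×1/EI):
  span AC: UDL 38.4: wL³/(24EI) = 345.6/EI
  span AC: point load 113 at a = 0.6: Pab(L + a)/(6LEI) = 67.12/EI
  span CE: triangular load, peak 31: w₀L³/(45EI) = 1048/EI
  relative rotation θ_0 = (412.7 + 1048)/EI = 1460/EI
A unit hogging moment at C produces rotation L₁/(3EI) + L₂/(3EI) = 5.833/EI.
Compatibility: M_C·(L₁+L₂)/(3EI) = θ_0, giving M_C = 250.4 kN·m (hogging).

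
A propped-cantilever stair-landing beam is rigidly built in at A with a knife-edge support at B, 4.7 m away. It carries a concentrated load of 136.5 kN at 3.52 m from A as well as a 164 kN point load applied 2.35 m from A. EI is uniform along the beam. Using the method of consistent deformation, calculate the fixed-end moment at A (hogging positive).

Choose R_B as the redundant. The primary structure is the cantilever fixed at A.
Deflection at B on the released cantilever, summing each load's contribution:
  point load 136.5 at a = 3.52: Pa²(3L − a)/(6EI) = 2982/EI
  point load 164 at a = 2.35: Pa²(3L − a)/(6EI) = 1774/EI
  δ_0 = 4756/EI
Flexibility coefficient — unit upward force at B: δ_{BB} = L³/(3EI) = 34.61/EI.
The prop prevents deflection at B: R_B = δ_0/δ_{BB} = 4756/34.61 = 137.4 kN.
Moment equilibrium about A: M_A = Σ(load moments about A) − R_B·L = 865.9 − 137.4×4.7 = 220 kN·m.

M_A = 220 kN·m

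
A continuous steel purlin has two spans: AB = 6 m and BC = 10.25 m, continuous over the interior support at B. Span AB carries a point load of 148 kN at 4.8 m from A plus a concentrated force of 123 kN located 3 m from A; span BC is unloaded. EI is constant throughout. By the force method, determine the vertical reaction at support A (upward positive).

Take M_B as the redundant. Released structure: two simple spans AB and BC with a hinge at B.
End slopes at the hinge B, treating each span as simply supported:
  span AB: point load 148 at a = 4.8: Pab(L + a)/(6LEI) = 255.7/EI
  span AB: point load 123 at a = 3: Pab(L + a)/(6LEI) = 276.8/EI
  relative rotation θ_0 = (532.5 + 0)/EI = 532.5/EI
A unit hogging moment at B produces rotation L₁/(3EI) + L₂/(3EI) = 5.417/EI.
Slope continuity at B: θ_0 = M_B·5.417/EI, so M_B = 532.5/5.417 = 98.31 kN·m (hogging).
Span AB, ΣM about A with M_B applied at B: R_B^{AB}·6 = 1079 + 98.31, so R_B^{AB} = 196.3 kN and R_A = 271 − 196.3 = 74.72 kN.

R_A = 74.72 kN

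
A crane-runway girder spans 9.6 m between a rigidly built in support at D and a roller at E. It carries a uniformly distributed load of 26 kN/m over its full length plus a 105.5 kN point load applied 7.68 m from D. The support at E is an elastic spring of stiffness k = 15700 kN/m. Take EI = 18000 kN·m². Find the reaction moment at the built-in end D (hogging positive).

M_D = 403 kN·m

Take the reaction at E as the redundant and release it; the primary structure is a cantilever fixed at D.
Downward deflection at the released point E due to the loads:
  UDL 26: wL⁴/(8EI) = 27604/EI
  point load 105.5 at a = 7.68: Pa²(3L − a)/(6EI) = 21904/EI
  δ_0 = 49507/EI
Flexibility coefficient — unit upward force at E: δ_{EE} = L³/(3EI) = 294.9/EI.
With EI = 18000 kN·m²: δ_0 = 2.7504 m and δ_{EE} = 0.016384 m/kN.
Compatibility — the spring shortens by R_E/k under the reaction it provides: δ_0 − R_E·δ_{EE} = R_E/k. With 1/k = 0.000064 m/kN, R_E = δ_0 / (δ_{EE} + 1/k) = 2.7504 / (0.016384 + 0.000064) = 167.2 kN.
Moment equilibrium about D: M_D = Σ(load moments about D) − R_E·L = 2008 − 167.2×9.6 = 403 kN·m.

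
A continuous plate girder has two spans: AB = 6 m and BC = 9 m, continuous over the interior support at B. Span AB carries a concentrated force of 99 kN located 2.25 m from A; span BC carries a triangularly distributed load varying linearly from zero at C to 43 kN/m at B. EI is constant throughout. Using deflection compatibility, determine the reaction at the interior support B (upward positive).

Release continuity at B by inserting a hinge; the redundant is the internal moment M_B. The primary structure is two simply-supported spans AB and BC.
Discontinuity in slope at B on the released structure — sum the simple-span end rotations:
  span AB: point load 99 at a = 2.25: Pab(L + a)/(6LEI) = 191.4/EI
  span BC: triangular load, peak 43: w₀L³/(45EI) = 696.6/EI
  relative rotation θ_0 = (191.4 + 696.6)/EI = 888/EI
A unit hogging moment at B produces rotation L₁/(3EI) + L₂/(3EI) = 5/EI.
Slope continuity at B: θ_0 = M_B·5/EI, so M_B = 888/5 = 177.6 kN·m (hogging).
Span AB, ΣM about A with M_B applied at B: R_B^{AB}·6 = 222.8 + 177.6, so R_B^{AB} = 66.73 kN and R_A = 99 − 66.73 = 32.27 kN.
Span BC, ΣM about C: R_B^{BC}·9 = 1161 + 177.6, so R_B^{BC} = 148.7 kN and R_C = 193.5 − 148.7 = 44.77 kN.
R_B = 66.73 + 148.7 = 215.5 kN.

R_B = 215.5 kN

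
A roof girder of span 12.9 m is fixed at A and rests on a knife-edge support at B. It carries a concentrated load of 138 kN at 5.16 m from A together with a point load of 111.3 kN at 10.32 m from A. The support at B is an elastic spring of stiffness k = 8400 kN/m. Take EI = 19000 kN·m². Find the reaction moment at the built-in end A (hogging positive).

M_A = 484 kN·m

Release the roller at B. Primary structure: cantilever fixed at A.
Free-end deflection of the primary structure under the applied loading (downward +):
  point load 138 at a = 5.16: Pa²(3L − a)/(6EI) = 20540/EI
  point load 111.3 at a = 10.32: Pa²(3L − a)/(6EI) = 56068/EI
  δ_0 = 76608/EI
Flexibility coefficient — unit upward force at B: δ_{BB} = L³/(3EI) = 715.6/EI.
With EI = 19000 kN·m²: δ_0 = 4.032 m and δ_{BB} = 0.037661 m/kN.
Compatibility — the spring shortens by R_B/k under the reaction it provides: δ_0 − R_B·δ_{BB} = R_B/k. With 1/k = 0.000119 m/kN, R_B = δ_0 / (δ_{BB} + 1/k) = 4.032 / (0.037661 + 0.000119) = 106.7 kN.
Moment equilibrium about A: M_A = Σ(load moments about A) − R_B·L = 1861 − 106.7×12.9 = 484 kN·m.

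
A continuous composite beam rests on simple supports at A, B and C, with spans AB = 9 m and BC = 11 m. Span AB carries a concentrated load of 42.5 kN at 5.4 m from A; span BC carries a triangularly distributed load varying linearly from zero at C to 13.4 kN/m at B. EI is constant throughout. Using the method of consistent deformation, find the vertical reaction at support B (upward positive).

R_B = 93.32 kN

Insert a hinge at B; M_B is the redundant, and each span becomes simply supported.
End slopes at the hinge B, treating each span as simply supported:
  span AB: point load 42.5 at a = 5.4: Pab(L + a)/(6LEI) = 220.3/EI
  span BC: triangular load, peak 13.4: w₀L³/(45EI) = 396.3/EI
  relative rotation θ_0 = (220.3 + 396.3)/EI = 616.7/EI
A unit hogging moment at B produces rotation L₁/(3EI) + L₂/(3EI) = 6.667/EI.
Compatibility: M_B·(L₁+L₂)/(3EI) = θ_0, giving M_B = 92.5 kN·m (hogging).
Span AB, ΣM about A with M_B applied at B: R_B^{AB}·9 = 229.5 + 92.5, so R_B^{AB} = 35.78 kN and R_A = 42.5 − 35.78 = 6.722 kN.
Span BC, ΣM about C: R_B^{BC}·11 = 540.5 + 92.5, so R_B^{BC} = 57.54 kN and R_C = 73.7 − 57.54 = 16.16 kN.
R_B = 35.78 + 57.54 = 93.32 kN.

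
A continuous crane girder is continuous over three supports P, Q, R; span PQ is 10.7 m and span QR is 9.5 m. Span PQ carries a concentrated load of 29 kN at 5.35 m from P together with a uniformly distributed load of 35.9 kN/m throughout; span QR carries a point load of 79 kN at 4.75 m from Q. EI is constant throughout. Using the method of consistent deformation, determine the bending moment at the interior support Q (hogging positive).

M_Q = 369.1 kN·m

Insert a hinge at Q; M_Q is the redundant, and each span becomes simply supported.
Rotations at Q on the released spans (each span's end-slope, ×1/EI):
  span PQ: point load 29 at a = 5.35: Pab(L + a)/(6LEI) = 207.5/EI
  span PQ: UDL 35.9: wL³/(24EI) = 1832/EI
  span QR: point load 79 at a = 4.75: Pab(L + b)/(6LEI) = 445.6/EI
  relative rotation θ_0 = (2040 + 445.6)/EI = 2486/EI
A unit hogging moment at Q produces rotation L₁/(3EI) + L₂/(3EI) = 6.733/EI.
Compatibility: M_Q·(L₁+L₂)/(3EI) = θ_0, giving M_Q = 369.1 kN·m (hogging).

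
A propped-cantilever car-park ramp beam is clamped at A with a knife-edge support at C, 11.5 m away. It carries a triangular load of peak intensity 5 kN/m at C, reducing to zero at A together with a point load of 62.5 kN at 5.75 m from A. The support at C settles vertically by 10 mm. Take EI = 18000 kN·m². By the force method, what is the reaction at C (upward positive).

Release the roller at C. Primary structure: cantilever fixed at A.
Primary-structure tip deflection at C by superposition:
  triangular load, peak 5 at the free end: 11w₀L⁴/(120EI) = 8016/EI
  point load 62.5 at a = 5.75: Pa²(3L − a)/(6EI) = 9902/EI
  δ_0 = 17918/EI
Tip deflection under a unit load at C: L³/(3EI) = 507/EI.
With EI = 18000 kN·m²: δ_0 = 0.99543 m and δ_{CC} = 0.028164 m/kN.
Compatibility — the beam at C must follow the support down by 0.01 m: δ_0 − R_C·δ_{CC} = 0.01, so R_C = (0.99543 − 0.01)/0.028164 = 34.99 kN.

R_C = 34.99 kN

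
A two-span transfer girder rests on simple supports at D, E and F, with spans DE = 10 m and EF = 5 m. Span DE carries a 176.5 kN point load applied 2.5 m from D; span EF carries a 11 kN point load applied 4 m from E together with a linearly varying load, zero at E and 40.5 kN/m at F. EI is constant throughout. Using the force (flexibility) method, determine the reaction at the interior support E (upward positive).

R_E = 127.9 kN

Insert a hinge at E; M_E is the redundant, and each span becomes simply supported.
Discontinuity in slope at E on the released structure — sum the simple-span end rotations:
  span DE: point load 176.5 at a = 2.5: Pab(L + a)/(6LEI) = 689.5/EI
  span EF: point load 11 at a = 4: Pab(L + b)/(6LEI) = 8.8/EI
  span EF: triangular load, peak 40.5: 7w₀L³/(360EI) = 98.44/EI
  relative rotation θ_0 = (689.5 + 107.2)/EI = 796.7/EI
A unit hogging moment at E produces rotation L₁/(3EI) + L₂/(3EI) = 5/EI.
Slope continuity at E: θ_0 = M_E·5/EI, so M_E = 796.7/5 = 159.3 kN·m (hogging).
Span DE, ΣM about D with M_E applied at E: R_E^{DE}·10 = 441.2 + 159.3, so R_E^{DE} = 60.06 kN and R_D = 176.5 − 60.06 = 116.4 kN.
Span EF, ΣM about F: R_E^{EF}·5 = 179.8 + 159.3, so R_E^{EF} = 67.82 kN and R_F = 112.2 − 67.82 = 44.43 kN.
R_E = 60.06 + 67.82 = 127.9 kN.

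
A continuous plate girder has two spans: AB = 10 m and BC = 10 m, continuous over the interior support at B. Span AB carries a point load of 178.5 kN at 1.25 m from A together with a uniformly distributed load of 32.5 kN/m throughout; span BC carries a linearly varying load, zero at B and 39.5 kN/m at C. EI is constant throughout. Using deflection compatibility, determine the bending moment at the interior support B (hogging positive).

M_B = 373.2 kN·m

Insert a hinge at B; M_B is the redundant, and each span becomes simply supported.
Rotations at B on the released spans (each span's end-slope, ×1/EI):
  span AB: point load 178.5 at a = 1.25: Pab(L + a)/(6LEI) = 366.1/EI
  span AB: UDL 32.5: wL³/(24EI) = 1354/EI
  span BC: triangular load, peak 39.5: 7w₀L³/(360EI) = 768.1/EI
  relative rotation θ_0 = (1720 + 768.1)/EI = 2488/EI
A unit hogging moment at B produces rotation L₁/(3EI) + L₂/(3EI) = 6.667/EI.
Compatibility: M_B·(L₁+L₂)/(3EI) = θ_0, giving M_B = 373.2 kN·m (hogging).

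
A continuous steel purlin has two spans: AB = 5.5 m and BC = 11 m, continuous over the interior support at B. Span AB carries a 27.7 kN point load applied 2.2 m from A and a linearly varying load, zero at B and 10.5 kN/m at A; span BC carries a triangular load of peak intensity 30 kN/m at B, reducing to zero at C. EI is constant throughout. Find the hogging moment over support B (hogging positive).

Take M_B as the redundant. Released structure: two simple spans AB and BC with a hinge at B.
Rotations at B on the released spans (each span's end-slope, ×1/EI):
  span AB: point load 27.7 at a = 2.2: Pab(L + a)/(6LEI) = 46.92/EI
  span AB: triangular load, peak 10.5: 7w₀L³/(360EI) = 33.97/EI
  span BC: triangular load, peak 30: w₀L³/(45EI) = 887.3/EI
  relative rotation θ_0 = (80.89 + 887.3)/EI = 968.2/EI
A unit hogging moment at B produces rotation L₁/(3EI) + L₂/(3EI) = 5.5/EI.
Compatibility: M_B·(L₁+L₂)/(3EI) = θ_0, giving M_B = 176 kN·m (hogging).

M_B = 176 kN·m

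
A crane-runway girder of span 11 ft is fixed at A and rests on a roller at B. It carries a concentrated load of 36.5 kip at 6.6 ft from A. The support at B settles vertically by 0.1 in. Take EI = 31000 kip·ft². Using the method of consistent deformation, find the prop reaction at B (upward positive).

R_B = 15.19 kip

Choose R_B as the redundant. The primary structure is the cantilever fixed at A.
Free-end deflection of the primary structure under the applied loading (downward +):
  point load 36.5 at a = 6.6: Pa²(3L − a)/(6EI) = 6996/EI
Tip deflection under a unit load at B: L³/(3EI) = 443.7/EI.
With EI = 31000 kip·ft²: δ_0 = 0.22567 ft and δ_{BB} = 0.014312 ft/kip.
Compatibility — the beam at B must follow the support down by 0.008333 ft: δ_0 − R_B·δ_{BB} = 0.008333, so R_B = (0.22567 − 0.008333)/0.014312 = 15.19 kip.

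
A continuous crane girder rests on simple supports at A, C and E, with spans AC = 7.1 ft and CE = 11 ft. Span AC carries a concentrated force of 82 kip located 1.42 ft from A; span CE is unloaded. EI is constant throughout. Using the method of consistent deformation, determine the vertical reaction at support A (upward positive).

Insert a hinge at C; M_C is the redundant, and each span becomes simply supported.
Discontinuity in slope at C on the released structure — sum the simple-span end rotations:
  span AC: point load 82 at a = 1.42: Pab(L + a)/(6LEI) = 132.3/EI
  relative rotation θ_0 = (132.3 + 0)/EI = 132.3/EI
A unit hogging moment at C produces rotation L₁/(3EI) + L₂/(3EI) = 6.033/EI.
Compatibility: M_C·(L₁+L₂)/(3EI) = θ_0, giving M_C = 21.92 kip·ft (hogging).
Span AC, ΣM about A with M_C applied at C: R_C^{AC}·7.1 = 116.4 + 21.92, so R_C^{AC} = 19.49 kip and R_A = 82 − 19.49 = 62.51 kip.

R_A = 62.51 kip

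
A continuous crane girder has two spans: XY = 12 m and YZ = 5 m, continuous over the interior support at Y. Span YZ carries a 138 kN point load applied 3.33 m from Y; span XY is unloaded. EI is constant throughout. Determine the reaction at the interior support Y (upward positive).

R_Y = 54.62 kN

Take M_Y as the redundant. Released structure: two simple spans XY and YZ with a hinge at Y.
Rotations at Y on the released spans (each span's end-slope, ×1/EI):
  span YZ: point load 138 at a = 3.33: Pab(L + b)/(6LEI) = 170.6/EI
  relative rotation θ_0 = (0 + 170.6)/EI = 170.6/EI
A unit hogging moment at Y produces rotation L₁/(3EI) + L₂/(3EI) = 5.667/EI.
Compatibility: M_Y·(L₁+L₂)/(3EI) = θ_0, giving M_Y = 30.11 kN·m (hogging).
Span XY, ΣM about X with M_Y applied at Y: R_Y^{XY}·12 = 0 + 30.11, so R_Y^{XY} = 2.509 kN and R_X = 0 − 2.509 = -2.509 kN.
Span YZ, ΣM about Z: R_Y^{YZ}·5 = 230.5 + 30.11, so R_Y^{YZ} = 52.11 kN and R_Z = 138 − 52.11 = 85.89 kN.
R_Y = 2.509 + 52.11 = 54.62 kN.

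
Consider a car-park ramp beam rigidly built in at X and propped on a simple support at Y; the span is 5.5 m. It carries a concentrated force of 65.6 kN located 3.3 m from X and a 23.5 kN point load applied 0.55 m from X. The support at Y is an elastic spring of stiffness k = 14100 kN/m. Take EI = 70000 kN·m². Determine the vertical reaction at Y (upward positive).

R_Y = 26.32 kN

Choose R_Y as the redundant. The primary structure is the cantilever fixed at X.
Primary-structure tip deflection at Y by superposition:
  point load 65.6 at a = 3.3: Pa²(3L − a)/(6EI) = 1572/EI
  point load 23.5 at a = 0.55: Pa²(3L − a)/(6EI) = 18.9/EI
  δ_0 = 1591/EI
Tip deflection under a unit load at Y: L³/(3EI) = 55.46/EI.
With EI = 70000 kN·m²: δ_0 = 0.022722 m and δ_{YY} = 0.000792 m/kN.
Compatibility — the spring shortens by R_Y/k under the reaction it provides: δ_0 − R_Y·δ_{YY} = R_Y/k. With 1/k = 0.000071 m/kN, R_Y = δ_0 / (δ_{YY} + 1/k) = 0.022722 / (0.000792 + 0.000071) = 26.32 kN.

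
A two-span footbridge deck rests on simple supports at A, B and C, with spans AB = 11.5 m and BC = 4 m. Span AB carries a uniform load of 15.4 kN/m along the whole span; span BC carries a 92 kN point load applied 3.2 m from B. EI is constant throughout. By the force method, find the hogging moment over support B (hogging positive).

M_B = 198 kN·m

Release continuity at B by inserting a hinge; the redundant is the internal moment M_B. The primary structure is two simply-supported spans AB and BC.
End slopes at the hinge B, treating each span as simply supported:
  span AB: UDL 15.4: wL³/(24EI) = 975.9/EI
  span BC: point load 92 at a = 3.2: Pab(L + b)/(6LEI) = 47.1/EI
  relative rotation θ_0 = (975.9 + 47.1)/EI = 1023/EI
A unit hogging moment at B produces rotation L₁/(3EI) + L₂/(3EI) = 5.167/EI.
Slope continuity at B: θ_0 = M_B·5.167/EI, so M_B = 1023/5.167 = 198 kN·m (hogging).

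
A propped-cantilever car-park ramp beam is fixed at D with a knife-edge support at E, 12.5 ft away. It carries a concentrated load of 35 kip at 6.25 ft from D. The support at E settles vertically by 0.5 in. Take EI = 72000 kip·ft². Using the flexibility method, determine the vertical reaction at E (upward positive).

R_E = 6.33 kip

Take the reaction at E as the redundant and release it; the primary structure is a cantilever fixed at D.
Primary-structure tip deflection at E by superposition:
  point load 35 at a = 6.25: Pa²(3L − a)/(6EI) = 7121/EI
Tip deflection under a unit load at E: L³/(3EI) = 651/EI.
With EI = 72000 kip·ft²: δ_0 = 0.0989 ft and δ_{EE} = 0.009042 ft/kip.
Compatibility — the beam at E must follow the support down by 0.04167 ft: δ_0 − R_E·δ_{EE} = 0.04167, so R_E = (0.0989 − 0.04167)/0.009042 = 6.33 kip.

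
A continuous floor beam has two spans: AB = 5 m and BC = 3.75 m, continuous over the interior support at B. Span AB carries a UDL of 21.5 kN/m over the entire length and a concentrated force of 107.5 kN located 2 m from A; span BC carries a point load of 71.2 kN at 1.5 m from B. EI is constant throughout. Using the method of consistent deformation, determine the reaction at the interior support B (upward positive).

R_B = 191.7 kN

Take M_B as the redundant. Released structure: two simple spans AB and BC with a hinge at B.
Discontinuity in slope at B on the released structure — sum the simple-span end rotations:
  span AB: UDL 21.5: wL³/(24EI) = 112/EI
  span AB: point load 107.5 at a = 2: Pab(L + a)/(6LEI) = 150.5/EI
  span BC: point load 71.2 at a = 1.5: Pab(L + b)/(6LEI) = 64.08/EI
  relative rotation θ_0 = (262.5 + 64.08)/EI = 326.6/EI
A unit hogging moment at B produces rotation L₁/(3EI) + L₂/(3EI) = 2.917/EI.
Slope continuity at B: θ_0 = M_B·2.917/EI, so M_B = 326.6/2.917 = 112 kN·m (hogging).
Span AB, ΣM about A with M_B applied at B: R_B^{AB}·5 = 483.8 + 112, so R_B^{AB} = 119.1 kN and R_A = 215 − 119.1 = 95.86 kN.
Span BC, ΣM about C: R_B^{BC}·3.75 = 160.2 + 112, so R_B^{BC} = 72.58 kN and R_C = 71.2 − 72.58 = -1.377 kN.
R_B = 119.1 + 72.58 = 191.7 kN.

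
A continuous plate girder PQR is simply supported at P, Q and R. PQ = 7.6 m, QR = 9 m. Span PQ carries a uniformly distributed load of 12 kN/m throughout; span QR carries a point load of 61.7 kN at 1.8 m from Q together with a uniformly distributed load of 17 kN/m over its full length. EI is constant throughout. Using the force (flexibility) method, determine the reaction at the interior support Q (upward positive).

Insert a hinge at Q; M_Q is the redundant, and each span becomes simply supported.
End slopes at the hinge Q, treating each span as simply supported:
  span PQ: UDL 12: wL³/(24EI) = 219.5/EI
  span QR: point load 61.7 at a = 1.8: Pab(L + b)/(6LEI) = 239.9/EI
  span QR: UDL 17: wL³/(24EI) = 516.4/EI
  relative rotation θ_0 = (219.5 + 756.3)/EI = 975.8/EI
A unit hogging moment at Q produces rotation L₁/(3EI) + L₂/(3EI) = 5.533/EI.
Slope continuity at Q: θ_0 = M_Q·5.533/EI, so M_Q = 975.8/5.533 = 176.3 kN·m (hogging).
Span PQ, ΣM about P with M_Q applied at Q: R_Q^{PQ}·7.6 = 346.6 + 176.3, so R_Q^{PQ} = 68.8 kN and R_P = 91.2 − 68.8 = 22.4 kN.
Span QR, ΣM about R: R_Q^{QR}·9 = 1133 + 176.3, so R_Q^{QR} = 145.5 kN and R_R = 214.7 − 145.5 = 69.25 kN.
R_Q = 68.8 + 145.5 = 214.3 kN.

R_Q = 214.3 kN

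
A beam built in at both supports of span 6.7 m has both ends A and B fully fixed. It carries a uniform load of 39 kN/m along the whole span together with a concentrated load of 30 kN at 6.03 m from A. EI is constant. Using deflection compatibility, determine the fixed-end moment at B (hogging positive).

M_B = 162.2 kN·m

Release both end moments; the primary structure is a simply-supported span AB with redundants M_A and M_B.
Simple-span end rotations at A and B under the given loads:
  at A: UDL 39: wL³/(24EI) = 488.7/EI
  at B: UDL 39: wL³/(24EI) = 488.7/EI
  at A: point load 30 at a = 6.03: Pab(L + b)/(6LEI) = 22.22/EI
  at B: point load 30 at a = 6.03: Pab(L + a)/(6LEI) = 38.38/EI
  θ_A0 = 511/EI,  θ_B0 = 527.1/EI
Flexibility coefficients: a unit moment at one end gives L/(3EI) there and L/(6EI) at the far end, so f₁₁ = f₂₂ = 2.233/EI and f₁₂ = f₂₁ = 1.117/EI.
Compatibility — zero rotation at each built-in end:
  2.233 M_A + 1.117 M_B = 511
  1.117 M_A + 2.233 M_B = 527.1
Solving the pair gives M_A = 147.7 kN·m and M_B = 162.2 kN·m (hogging).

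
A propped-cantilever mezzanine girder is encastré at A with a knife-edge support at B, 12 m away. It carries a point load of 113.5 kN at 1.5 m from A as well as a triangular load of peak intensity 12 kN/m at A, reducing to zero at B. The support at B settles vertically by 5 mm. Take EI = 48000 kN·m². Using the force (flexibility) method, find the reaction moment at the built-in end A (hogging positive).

Choose R_B as the redundant. The primary structure is the cantilever fixed at A.
Primary-structure tip deflection at B by superposition:
  point load 113.5 at a = 1.5: Pa²(3L − a)/(6EI) = 1468/EI
  triangular load, peak 12 at the fixed end: w₀L⁴/(30EI) = 8294/EI
  δ_0 = 9763/EI
Flexibility coefficient — unit upward force at B: δ_{BB} = L³/(3EI) = 576/EI.
With EI = 48000 kN·m²: δ_0 = 0.20339 m and δ_{BB} = 0.012 m/kN.
Compatibility — the beam at B must follow the support down by 0.005 m: δ_0 − R_B·δ_{BB} = 0.005, so R_B = (0.20339 − 0.005)/0.012 = 16.53 kN.
Moment equilibrium about A: M_A = Σ(load moments about A) − R_B·L = 458.2 − 16.53×12 = 259.9 kN·m.

M_A = 259.9 kN·m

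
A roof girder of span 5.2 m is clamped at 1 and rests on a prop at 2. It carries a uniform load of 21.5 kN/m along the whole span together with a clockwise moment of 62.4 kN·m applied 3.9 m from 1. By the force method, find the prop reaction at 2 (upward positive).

R_2 = 58.8 kN

Remove the prop at 2; the released (primary) structure is a cantilever built in at 1.
Free-end deflection of the primary structure under the applied loading (downward +):
  UDL 21.5: wL⁴/(8EI) = 1965/EI
  clockwise couple 62.4 at a = 3.9: M₀a(2L − a)/(2EI) = 790.9/EI
  δ_0 = 2756/EI
Flexibility coefficient — unit upward force at 2: δ_{22} = L³/(3EI) = 46.87/EI.
Compatibility at 2: δ_0 − R_2·δ_{22} = 0, so R_2 = 2756/46.87 = 58.8 kN.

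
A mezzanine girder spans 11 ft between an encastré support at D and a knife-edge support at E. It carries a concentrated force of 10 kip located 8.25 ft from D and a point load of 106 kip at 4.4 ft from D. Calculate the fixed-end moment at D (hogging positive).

Release the roller at E. Primary structure: cantilever fixed at D.
Free-end deflection of the primary structure under the applied loading (downward +):
  point load 10 at a = 8.25: Pa²(3L − a)/(6EI) = 2808/EI
  point load 106 at a = 4.4: Pa²(3L − a)/(6EI) = 9782/EI
  δ_0 = 12590/EI
Tip deflection under a unit load at E: L³/(3EI) = 443.7/EI.
The prop prevents deflection at E: R_E = δ_0/δ_{EE} = 12590/443.7 = 28.38 kip.
Moment equilibrium about D: M_D = Σ(load moments about D) − R_E·L = 548.9 − 28.38×11 = 236.8 kip·ft.

M_D = 236.8 kip·ft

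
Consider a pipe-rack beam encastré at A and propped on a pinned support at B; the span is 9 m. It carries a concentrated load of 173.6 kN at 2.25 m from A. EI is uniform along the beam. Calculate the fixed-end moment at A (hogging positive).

Remove the prop at B; the released (primary) structure is a cantilever built in at A.
Downward deflection at the released point B due to the loads:
  point load 173.6 at a = 2.25: Pa²(3L − a)/(6EI) = 3625/EI
Tip deflection under a unit load at B: L³/(3EI) = 243/EI.
Compatibility at B: δ_0 − R_B·δ_{BB} = 0, so R_B = 3625/243 = 14.92 kN.
Moment equilibrium about A: M_A = Σ(load moments about A) − R_B·L = 390.6 − 14.92×9 = 256.3 kN·m.

M_A = 256.3 kN·m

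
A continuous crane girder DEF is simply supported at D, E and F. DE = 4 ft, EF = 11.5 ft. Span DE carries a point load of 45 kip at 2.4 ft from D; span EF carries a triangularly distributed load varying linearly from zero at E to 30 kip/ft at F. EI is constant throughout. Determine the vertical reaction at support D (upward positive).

Take M_E as the redundant. Released structure: two simple spans DE and EF with a hinge at E.
End slopes at the hinge E, treating each span as simply supported:
  span DE: point load 45 at a = 2.4: Pab(L + a)/(6LEI) = 46.08/EI
  span EF: triangular load, peak 30: 7w₀L³/(360EI) = 887.2/EI
  relative rotation θ_0 = (46.08 + 887.2)/EI = 933.3/EI
A unit hogging moment at E produces rotation L₁/(3EI) + L₂/(3EI) = 5.167/EI.
Compatibility: M_E·(L₁+L₂)/(3EI) = θ_0, giving M_E = 180.6 kip·ft (hogging).
Span DE, ΣM about D with M_E applied at E: R_E^{DE}·4 = 108 + 180.6, so R_E^{DE} = 72.16 kip and R_D = 45 − 72.16 = -27.16 kip.

R_D = -27.16 kip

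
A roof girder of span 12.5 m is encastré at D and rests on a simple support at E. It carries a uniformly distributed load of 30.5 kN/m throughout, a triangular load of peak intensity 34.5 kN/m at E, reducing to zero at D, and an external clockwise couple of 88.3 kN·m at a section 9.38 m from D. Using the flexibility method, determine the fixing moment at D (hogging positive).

M_D = 874.3 kN·m

Choose R_E as the redundant. The primary structure is the cantilever fixed at D.
Free-end deflection of the primary structure under the applied loading (downward +):
  UDL 30.5: wL⁴/(8EI) = 93079/EI
  triangular load, peak 34.5 at the free end: 11w₀L⁴/(120EI) = 77209/EI
  clockwise couple 88.3 at a = 9.38: M₀a(2L − a)/(2EI) = 6469/EI
  δ_0 = 176757/EI
Tip deflection under a unit load at E: L³/(3EI) = 651/EI.
The prop prevents deflection at E: R_E = δ_0/δ_{EE} = 176757/651 = 271.5 kN.
Moment equilibrium about D: M_D = Σ(load moments about D) − R_E·L = 4268 − 271.5×12.5 = 874.3 kN·m.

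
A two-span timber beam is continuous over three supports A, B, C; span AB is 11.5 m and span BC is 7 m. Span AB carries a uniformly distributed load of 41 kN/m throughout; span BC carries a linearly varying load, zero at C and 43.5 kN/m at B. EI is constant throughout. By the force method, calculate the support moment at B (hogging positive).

M_B = 475.1 kN·m

Release continuity at B by inserting a hinge; the redundant is the internal moment M_B. The primary structure is two simply-supported spans AB and BC.
Discontinuity in slope at B on the released structure — sum the simple-span end rotations:
  span AB: UDL 41: wL³/(24EI) = 2598/EI
  span BC: triangular load, peak 43.5: w₀L³/(45EI) = 331.6/EI
  relative rotation θ_0 = (2598 + 331.6)/EI = 2930/EI
A unit hogging moment at B produces rotation L₁/(3EI) + L₂/(3EI) = 6.167/EI.
Slope continuity at B: θ_0 = M_B·6.167/EI, so M_B = 2930/6.167 = 475.1 kN·m (hogging).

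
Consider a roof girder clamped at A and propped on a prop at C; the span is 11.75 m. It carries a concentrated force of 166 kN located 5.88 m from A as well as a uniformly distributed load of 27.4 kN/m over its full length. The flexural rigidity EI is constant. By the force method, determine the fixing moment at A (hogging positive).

M_A = 838.5 kN·m

Take the reaction at C as the redundant and release it; the primary structure is a cantilever fixed at A.
Free-end deflection of the primary structure under the applied loading (downward +):
  point load 166 at a = 5.88: Pa²(3L − a)/(6EI) = 28094/EI
  UDL 27.4: wL⁴/(8EI) = 65285/EI
  δ_0 = 93379/EI
Flexibility coefficient — unit upward force at C: δ_{CC} = L³/(3EI) = 540.7/EI.
The prop prevents deflection at C: R_C = δ_0/δ_{CC} = 93379/540.7 = 172.7 kN.
Moment equilibrium about A: M_A = Σ(load moments about A) − R_C·L = 2868 − 172.7×11.75 = 838.5 kN·m.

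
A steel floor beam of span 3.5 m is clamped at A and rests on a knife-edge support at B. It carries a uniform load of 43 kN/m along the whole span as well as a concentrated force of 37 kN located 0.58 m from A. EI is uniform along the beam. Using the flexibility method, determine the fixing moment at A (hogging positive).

M_A = 82.26 kN·m

Choose R_B as the redundant. The primary structure is the cantilever fixed at A.
Downward deflection at the released point B due to the loads:
  UDL 43: wL⁴/(8EI) = 806.6/EI
  point load 37 at a = 0.58: Pa²(3L − a)/(6EI) = 20.58/EI
  δ_0 = 827.2/EI
Flexibility coefficient — unit upward force at B: δ_{BB} = L³/(3EI) = 14.29/EI.
The prop prevents deflection at B: R_B = δ_0/δ_{BB} = 827.2/14.29 = 57.88 kN.
Moment equilibrium about A: M_A = Σ(load moments about A) − R_B·L = 284.8 − 57.88×3.5 = 82.26 kN·m.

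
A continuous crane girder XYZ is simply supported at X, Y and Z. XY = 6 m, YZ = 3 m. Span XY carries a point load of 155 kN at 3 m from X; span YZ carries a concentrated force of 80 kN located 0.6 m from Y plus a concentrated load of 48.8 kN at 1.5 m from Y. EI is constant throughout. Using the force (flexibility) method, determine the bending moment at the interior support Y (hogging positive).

M_Y = 136.9 kN·m

Insert a hinge at Y; M_Y is the redundant, and each span becomes simply supported.
Discontinuity in slope at Y on the released structure — sum the simple-span end rotations:
  span XY: point load 155 at a = 3: Pab(L + a)/(6LEI) = 348.8/EI
  span YZ: point load 80 at a = 0.6: Pab(L + b)/(6LEI) = 34.56/EI
  span YZ: point load 48.8 at a = 1.5: Pab(L + b)/(6LEI) = 27.45/EI
  relative rotation θ_0 = (348.8 + 62.01)/EI = 410.8/EI
A unit hogging moment at Y produces rotation L₁/(3EI) + L₂/(3EI) = 3/EI.
Slope continuity at Y: θ_0 = M_Y·3/EI, so M_Y = 410.8/3 = 136.9 kN·m (hogging).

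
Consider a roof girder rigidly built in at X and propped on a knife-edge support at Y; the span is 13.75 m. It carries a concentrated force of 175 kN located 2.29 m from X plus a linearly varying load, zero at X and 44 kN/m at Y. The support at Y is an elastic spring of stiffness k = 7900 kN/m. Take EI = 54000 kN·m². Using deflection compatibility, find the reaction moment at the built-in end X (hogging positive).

M_X = 810.1 kN·m

Remove the prop at Y; the released (primary) structure is a cantilever built in at X.
Primary-structure tip deflection at Y by superposition:
  point load 175 at a = 2.29: Pa²(3L − a)/(6EI) = 5959/EI
  triangular load, peak 44 at the free end: 11w₀L⁴/(120EI) = 144170/EI
  δ_0 = 150129/EI
Flexibility coefficient — unit upward force at Y: δ_{YY} = L³/(3EI) = 866.5/EI.
With EI = 54000 kN·m²: δ_0 = 2.7802 m and δ_{YY} = 0.016047 m/kN.
Compatibility — the spring shortens by R_Y/k under the reaction it provides: δ_0 − R_Y·δ_{YY} = R_Y/k. With 1/k = 0.000127 m/kN, R_Y = δ_0 / (δ_{YY} + 1/k) = 2.7802 / (0.016047 + 0.000127) = 171.9 kN.
Moment equilibrium about X: M_X = Σ(load moments about X) − R_Y·L = 3174 − 171.9×13.75 = 810.1 kN·m.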